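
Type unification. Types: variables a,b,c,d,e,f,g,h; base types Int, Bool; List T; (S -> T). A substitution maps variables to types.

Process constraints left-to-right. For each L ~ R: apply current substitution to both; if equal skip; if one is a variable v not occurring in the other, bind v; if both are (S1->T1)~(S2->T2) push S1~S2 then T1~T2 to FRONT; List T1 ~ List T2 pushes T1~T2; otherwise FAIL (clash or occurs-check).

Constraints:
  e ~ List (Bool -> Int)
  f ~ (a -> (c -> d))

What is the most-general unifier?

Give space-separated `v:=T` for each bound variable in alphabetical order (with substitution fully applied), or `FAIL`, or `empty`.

Answer: e:=List (Bool -> Int) f:=(a -> (c -> d))

Derivation:
step 1: unify e ~ List (Bool -> Int)  [subst: {-} | 1 pending]
  bind e := List (Bool -> Int)
step 2: unify f ~ (a -> (c -> d))  [subst: {e:=List (Bool -> Int)} | 0 pending]
  bind f := (a -> (c -> d))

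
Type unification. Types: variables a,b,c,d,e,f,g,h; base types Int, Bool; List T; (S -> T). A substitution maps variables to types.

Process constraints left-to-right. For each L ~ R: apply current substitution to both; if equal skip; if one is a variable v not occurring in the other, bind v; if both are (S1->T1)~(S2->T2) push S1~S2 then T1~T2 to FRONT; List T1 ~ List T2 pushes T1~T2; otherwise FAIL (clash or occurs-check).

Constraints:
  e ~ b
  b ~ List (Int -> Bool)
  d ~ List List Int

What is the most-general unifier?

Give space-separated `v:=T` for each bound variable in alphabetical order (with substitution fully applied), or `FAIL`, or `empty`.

step 1: unify e ~ b  [subst: {-} | 2 pending]
  bind e := b
step 2: unify b ~ List (Int -> Bool)  [subst: {e:=b} | 1 pending]
  bind b := List (Int -> Bool)
step 3: unify d ~ List List Int  [subst: {e:=b, b:=List (Int -> Bool)} | 0 pending]
  bind d := List List Int

Answer: b:=List (Int -> Bool) d:=List List Int e:=List (Int -> Bool)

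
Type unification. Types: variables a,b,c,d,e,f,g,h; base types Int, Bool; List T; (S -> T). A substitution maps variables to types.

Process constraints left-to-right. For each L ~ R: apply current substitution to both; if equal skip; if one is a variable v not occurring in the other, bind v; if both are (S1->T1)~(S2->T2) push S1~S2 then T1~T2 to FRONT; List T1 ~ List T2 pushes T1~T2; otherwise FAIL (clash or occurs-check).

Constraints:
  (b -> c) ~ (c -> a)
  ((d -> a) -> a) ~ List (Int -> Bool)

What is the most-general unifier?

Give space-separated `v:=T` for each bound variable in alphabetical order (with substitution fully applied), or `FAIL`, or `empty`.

Answer: FAIL

Derivation:
step 1: unify (b -> c) ~ (c -> a)  [subst: {-} | 1 pending]
  -> decompose arrow: push b~c, c~a
step 2: unify b ~ c  [subst: {-} | 2 pending]
  bind b := c
step 3: unify c ~ a  [subst: {b:=c} | 1 pending]
  bind c := a
step 4: unify ((d -> a) -> a) ~ List (Int -> Bool)  [subst: {b:=c, c:=a} | 0 pending]
  clash: ((d -> a) -> a) vs List (Int -> Bool)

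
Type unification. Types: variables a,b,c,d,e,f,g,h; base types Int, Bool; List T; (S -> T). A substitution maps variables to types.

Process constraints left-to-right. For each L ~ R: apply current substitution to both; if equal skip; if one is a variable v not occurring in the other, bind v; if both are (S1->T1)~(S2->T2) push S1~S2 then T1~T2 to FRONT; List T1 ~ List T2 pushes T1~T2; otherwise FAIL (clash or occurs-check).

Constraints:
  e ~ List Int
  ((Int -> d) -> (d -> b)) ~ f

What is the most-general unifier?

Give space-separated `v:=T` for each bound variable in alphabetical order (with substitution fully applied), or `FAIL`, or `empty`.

Answer: e:=List Int f:=((Int -> d) -> (d -> b))

Derivation:
step 1: unify e ~ List Int  [subst: {-} | 1 pending]
  bind e := List Int
step 2: unify ((Int -> d) -> (d -> b)) ~ f  [subst: {e:=List Int} | 0 pending]
  bind f := ((Int -> d) -> (d -> b))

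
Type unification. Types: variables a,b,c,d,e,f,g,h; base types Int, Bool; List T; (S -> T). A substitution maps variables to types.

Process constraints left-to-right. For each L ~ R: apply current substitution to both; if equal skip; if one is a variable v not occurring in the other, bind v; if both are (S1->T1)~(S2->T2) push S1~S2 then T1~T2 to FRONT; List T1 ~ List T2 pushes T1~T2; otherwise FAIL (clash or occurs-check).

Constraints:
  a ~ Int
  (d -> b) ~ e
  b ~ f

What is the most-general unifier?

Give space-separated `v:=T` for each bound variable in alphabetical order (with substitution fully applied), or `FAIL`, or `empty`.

Answer: a:=Int b:=f e:=(d -> f)

Derivation:
step 1: unify a ~ Int  [subst: {-} | 2 pending]
  bind a := Int
step 2: unify (d -> b) ~ e  [subst: {a:=Int} | 1 pending]
  bind e := (d -> b)
step 3: unify b ~ f  [subst: {a:=Int, e:=(d -> b)} | 0 pending]
  bind b := f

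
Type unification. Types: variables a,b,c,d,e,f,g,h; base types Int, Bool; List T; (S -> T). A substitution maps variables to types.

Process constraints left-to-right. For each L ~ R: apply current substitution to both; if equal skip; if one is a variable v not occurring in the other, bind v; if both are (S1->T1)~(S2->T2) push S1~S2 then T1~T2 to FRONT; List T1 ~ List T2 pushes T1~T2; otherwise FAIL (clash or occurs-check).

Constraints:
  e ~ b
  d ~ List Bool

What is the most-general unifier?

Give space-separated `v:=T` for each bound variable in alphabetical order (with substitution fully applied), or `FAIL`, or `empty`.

Answer: d:=List Bool e:=b

Derivation:
step 1: unify e ~ b  [subst: {-} | 1 pending]
  bind e := b
step 2: unify d ~ List Bool  [subst: {e:=b} | 0 pending]
  bind d := List Bool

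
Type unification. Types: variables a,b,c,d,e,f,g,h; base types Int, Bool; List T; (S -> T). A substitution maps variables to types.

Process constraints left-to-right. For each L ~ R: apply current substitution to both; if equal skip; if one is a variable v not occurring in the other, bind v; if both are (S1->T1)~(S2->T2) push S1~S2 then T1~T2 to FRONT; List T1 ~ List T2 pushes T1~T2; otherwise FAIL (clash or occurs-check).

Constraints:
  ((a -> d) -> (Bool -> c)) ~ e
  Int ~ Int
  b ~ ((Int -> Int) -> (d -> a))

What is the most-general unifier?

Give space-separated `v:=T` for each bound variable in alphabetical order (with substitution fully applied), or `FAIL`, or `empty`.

step 1: unify ((a -> d) -> (Bool -> c)) ~ e  [subst: {-} | 2 pending]
  bind e := ((a -> d) -> (Bool -> c))
step 2: unify Int ~ Int  [subst: {e:=((a -> d) -> (Bool -> c))} | 1 pending]
  -> identical, skip
step 3: unify b ~ ((Int -> Int) -> (d -> a))  [subst: {e:=((a -> d) -> (Bool -> c))} | 0 pending]
  bind b := ((Int -> Int) -> (d -> a))

Answer: b:=((Int -> Int) -> (d -> a)) e:=((a -> d) -> (Bool -> c))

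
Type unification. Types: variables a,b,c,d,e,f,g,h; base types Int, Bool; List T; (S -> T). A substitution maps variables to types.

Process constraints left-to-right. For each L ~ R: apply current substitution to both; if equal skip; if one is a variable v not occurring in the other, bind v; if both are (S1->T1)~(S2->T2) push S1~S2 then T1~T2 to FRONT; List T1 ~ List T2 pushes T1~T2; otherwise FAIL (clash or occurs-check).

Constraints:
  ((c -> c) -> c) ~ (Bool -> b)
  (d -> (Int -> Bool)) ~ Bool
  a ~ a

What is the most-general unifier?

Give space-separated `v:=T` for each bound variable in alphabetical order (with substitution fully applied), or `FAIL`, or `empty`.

Answer: FAIL

Derivation:
step 1: unify ((c -> c) -> c) ~ (Bool -> b)  [subst: {-} | 2 pending]
  -> decompose arrow: push (c -> c)~Bool, c~b
step 2: unify (c -> c) ~ Bool  [subst: {-} | 3 pending]
  clash: (c -> c) vs Bool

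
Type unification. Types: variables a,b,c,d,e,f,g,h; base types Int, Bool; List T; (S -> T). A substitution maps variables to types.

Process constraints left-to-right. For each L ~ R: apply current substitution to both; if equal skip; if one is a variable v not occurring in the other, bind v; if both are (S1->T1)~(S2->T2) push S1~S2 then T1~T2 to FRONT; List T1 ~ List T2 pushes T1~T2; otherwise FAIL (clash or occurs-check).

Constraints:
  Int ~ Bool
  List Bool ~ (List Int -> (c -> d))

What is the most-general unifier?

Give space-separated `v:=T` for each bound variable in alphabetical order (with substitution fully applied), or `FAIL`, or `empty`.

step 1: unify Int ~ Bool  [subst: {-} | 1 pending]
  clash: Int vs Bool

Answer: FAIL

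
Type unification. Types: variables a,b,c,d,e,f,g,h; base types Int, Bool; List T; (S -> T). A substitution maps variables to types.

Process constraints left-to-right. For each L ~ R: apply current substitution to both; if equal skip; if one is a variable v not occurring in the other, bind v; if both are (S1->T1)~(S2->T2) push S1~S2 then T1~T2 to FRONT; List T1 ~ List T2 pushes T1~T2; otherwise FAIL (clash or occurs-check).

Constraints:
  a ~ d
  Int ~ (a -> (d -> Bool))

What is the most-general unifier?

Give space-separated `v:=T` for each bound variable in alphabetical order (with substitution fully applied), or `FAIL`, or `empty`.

Answer: FAIL

Derivation:
step 1: unify a ~ d  [subst: {-} | 1 pending]
  bind a := d
step 2: unify Int ~ (d -> (d -> Bool))  [subst: {a:=d} | 0 pending]
  clash: Int vs (d -> (d -> Bool))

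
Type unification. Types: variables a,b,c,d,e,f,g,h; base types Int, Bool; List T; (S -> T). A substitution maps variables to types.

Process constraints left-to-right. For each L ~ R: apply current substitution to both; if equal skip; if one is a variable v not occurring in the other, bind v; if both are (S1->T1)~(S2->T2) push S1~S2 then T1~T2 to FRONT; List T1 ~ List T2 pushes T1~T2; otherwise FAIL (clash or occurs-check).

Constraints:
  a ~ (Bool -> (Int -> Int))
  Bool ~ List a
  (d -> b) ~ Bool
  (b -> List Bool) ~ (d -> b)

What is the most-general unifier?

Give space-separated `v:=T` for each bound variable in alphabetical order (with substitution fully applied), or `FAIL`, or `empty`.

Answer: FAIL

Derivation:
step 1: unify a ~ (Bool -> (Int -> Int))  [subst: {-} | 3 pending]
  bind a := (Bool -> (Int -> Int))
step 2: unify Bool ~ List (Bool -> (Int -> Int))  [subst: {a:=(Bool -> (Int -> Int))} | 2 pending]
  clash: Bool vs List (Bool -> (Int -> Int))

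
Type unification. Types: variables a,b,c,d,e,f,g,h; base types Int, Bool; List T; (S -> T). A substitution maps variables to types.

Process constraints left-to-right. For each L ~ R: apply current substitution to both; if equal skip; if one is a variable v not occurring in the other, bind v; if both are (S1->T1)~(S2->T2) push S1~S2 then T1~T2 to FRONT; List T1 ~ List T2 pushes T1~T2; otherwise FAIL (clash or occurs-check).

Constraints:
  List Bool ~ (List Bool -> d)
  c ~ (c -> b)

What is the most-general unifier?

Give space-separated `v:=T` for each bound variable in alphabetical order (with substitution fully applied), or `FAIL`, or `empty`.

Answer: FAIL

Derivation:
step 1: unify List Bool ~ (List Bool -> d)  [subst: {-} | 1 pending]
  clash: List Bool vs (List Bool -> d)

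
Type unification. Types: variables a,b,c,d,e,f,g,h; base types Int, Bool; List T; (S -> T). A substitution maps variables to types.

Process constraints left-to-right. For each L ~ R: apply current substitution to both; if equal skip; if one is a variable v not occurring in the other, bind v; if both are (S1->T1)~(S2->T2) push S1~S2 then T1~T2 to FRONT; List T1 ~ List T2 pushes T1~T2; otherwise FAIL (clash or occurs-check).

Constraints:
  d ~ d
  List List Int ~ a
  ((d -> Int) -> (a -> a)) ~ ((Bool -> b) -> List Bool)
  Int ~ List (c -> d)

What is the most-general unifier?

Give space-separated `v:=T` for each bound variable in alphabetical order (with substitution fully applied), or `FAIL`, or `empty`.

Answer: FAIL

Derivation:
step 1: unify d ~ d  [subst: {-} | 3 pending]
  -> identical, skip
step 2: unify List List Int ~ a  [subst: {-} | 2 pending]
  bind a := List List Int
step 3: unify ((d -> Int) -> (List List Int -> List List Int)) ~ ((Bool -> b) -> List Bool)  [subst: {a:=List List Int} | 1 pending]
  -> decompose arrow: push (d -> Int)~(Bool -> b), (List List Int -> List List Int)~List Bool
step 4: unify (d -> Int) ~ (Bool -> b)  [subst: {a:=List List Int} | 2 pending]
  -> decompose arrow: push d~Bool, Int~b
step 5: unify d ~ Bool  [subst: {a:=List List Int} | 3 pending]
  bind d := Bool
step 6: unify Int ~ b  [subst: {a:=List List Int, d:=Bool} | 2 pending]
  bind b := Int
step 7: unify (List List Int -> List List Int) ~ List Bool  [subst: {a:=List List Int, d:=Bool, b:=Int} | 1 pending]
  clash: (List List Int -> List List Int) vs List Bool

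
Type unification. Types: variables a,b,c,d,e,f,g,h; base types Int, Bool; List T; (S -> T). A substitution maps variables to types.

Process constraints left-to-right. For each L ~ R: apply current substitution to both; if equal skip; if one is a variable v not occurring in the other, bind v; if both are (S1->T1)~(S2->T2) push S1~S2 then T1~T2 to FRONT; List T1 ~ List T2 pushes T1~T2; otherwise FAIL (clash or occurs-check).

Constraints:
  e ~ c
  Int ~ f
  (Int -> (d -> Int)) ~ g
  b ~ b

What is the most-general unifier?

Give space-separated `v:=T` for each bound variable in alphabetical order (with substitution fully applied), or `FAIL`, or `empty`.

step 1: unify e ~ c  [subst: {-} | 3 pending]
  bind e := c
step 2: unify Int ~ f  [subst: {e:=c} | 2 pending]
  bind f := Int
step 3: unify (Int -> (d -> Int)) ~ g  [subst: {e:=c, f:=Int} | 1 pending]
  bind g := (Int -> (d -> Int))
step 4: unify b ~ b  [subst: {e:=c, f:=Int, g:=(Int -> (d -> Int))} | 0 pending]
  -> identical, skip

Answer: e:=c f:=Int g:=(Int -> (d -> Int))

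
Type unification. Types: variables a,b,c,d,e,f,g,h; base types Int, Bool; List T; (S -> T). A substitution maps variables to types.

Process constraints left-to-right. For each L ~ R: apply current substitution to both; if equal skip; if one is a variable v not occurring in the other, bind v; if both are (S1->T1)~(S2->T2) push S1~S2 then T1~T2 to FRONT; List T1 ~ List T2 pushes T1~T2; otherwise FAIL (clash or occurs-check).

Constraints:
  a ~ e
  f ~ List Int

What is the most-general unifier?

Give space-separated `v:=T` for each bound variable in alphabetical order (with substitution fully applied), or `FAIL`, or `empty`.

Answer: a:=e f:=List Int

Derivation:
step 1: unify a ~ e  [subst: {-} | 1 pending]
  bind a := e
step 2: unify f ~ List Int  [subst: {a:=e} | 0 pending]
  bind f := List Int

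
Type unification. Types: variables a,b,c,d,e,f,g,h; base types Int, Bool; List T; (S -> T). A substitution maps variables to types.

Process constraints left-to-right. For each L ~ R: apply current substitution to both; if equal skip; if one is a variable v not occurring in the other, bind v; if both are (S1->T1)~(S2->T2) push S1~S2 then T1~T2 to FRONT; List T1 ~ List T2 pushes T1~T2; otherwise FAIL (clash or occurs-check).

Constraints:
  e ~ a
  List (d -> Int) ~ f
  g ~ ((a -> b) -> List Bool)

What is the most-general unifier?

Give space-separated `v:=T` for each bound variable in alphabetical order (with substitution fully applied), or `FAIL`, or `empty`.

Answer: e:=a f:=List (d -> Int) g:=((a -> b) -> List Bool)

Derivation:
step 1: unify e ~ a  [subst: {-} | 2 pending]
  bind e := a
step 2: unify List (d -> Int) ~ f  [subst: {e:=a} | 1 pending]
  bind f := List (d -> Int)
step 3: unify g ~ ((a -> b) -> List Bool)  [subst: {e:=a, f:=List (d -> Int)} | 0 pending]
  bind g := ((a -> b) -> List Bool)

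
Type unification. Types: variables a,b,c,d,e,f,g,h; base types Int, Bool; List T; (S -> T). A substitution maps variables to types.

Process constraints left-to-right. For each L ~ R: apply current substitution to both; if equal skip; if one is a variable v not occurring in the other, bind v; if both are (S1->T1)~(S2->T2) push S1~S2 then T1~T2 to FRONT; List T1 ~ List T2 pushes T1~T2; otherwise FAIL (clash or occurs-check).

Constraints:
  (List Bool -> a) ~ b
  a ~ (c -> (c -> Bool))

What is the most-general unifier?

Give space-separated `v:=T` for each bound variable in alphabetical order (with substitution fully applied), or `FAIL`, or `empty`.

step 1: unify (List Bool -> a) ~ b  [subst: {-} | 1 pending]
  bind b := (List Bool -> a)
step 2: unify a ~ (c -> (c -> Bool))  [subst: {b:=(List Bool -> a)} | 0 pending]
  bind a := (c -> (c -> Bool))

Answer: a:=(c -> (c -> Bool)) b:=(List Bool -> (c -> (c -> Bool)))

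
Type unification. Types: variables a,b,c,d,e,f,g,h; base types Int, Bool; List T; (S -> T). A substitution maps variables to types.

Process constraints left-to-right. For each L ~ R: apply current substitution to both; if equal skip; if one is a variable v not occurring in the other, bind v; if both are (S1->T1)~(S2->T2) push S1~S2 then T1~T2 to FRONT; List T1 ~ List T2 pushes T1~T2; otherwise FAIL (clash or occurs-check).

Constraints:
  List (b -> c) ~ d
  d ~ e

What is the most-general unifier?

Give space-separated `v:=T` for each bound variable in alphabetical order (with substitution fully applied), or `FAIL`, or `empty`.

step 1: unify List (b -> c) ~ d  [subst: {-} | 1 pending]
  bind d := List (b -> c)
step 2: unify List (b -> c) ~ e  [subst: {d:=List (b -> c)} | 0 pending]
  bind e := List (b -> c)

Answer: d:=List (b -> c) e:=List (b -> c)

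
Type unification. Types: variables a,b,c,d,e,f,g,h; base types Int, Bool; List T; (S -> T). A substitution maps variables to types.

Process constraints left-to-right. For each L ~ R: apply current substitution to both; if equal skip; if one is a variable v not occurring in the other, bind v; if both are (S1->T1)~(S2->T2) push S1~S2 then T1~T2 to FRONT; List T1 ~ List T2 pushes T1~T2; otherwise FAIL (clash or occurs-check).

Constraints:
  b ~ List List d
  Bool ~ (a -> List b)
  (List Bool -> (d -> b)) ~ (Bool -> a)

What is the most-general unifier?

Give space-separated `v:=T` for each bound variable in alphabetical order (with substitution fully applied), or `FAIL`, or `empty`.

Answer: FAIL

Derivation:
step 1: unify b ~ List List d  [subst: {-} | 2 pending]
  bind b := List List d
step 2: unify Bool ~ (a -> List List List d)  [subst: {b:=List List d} | 1 pending]
  clash: Bool vs (a -> List List List d)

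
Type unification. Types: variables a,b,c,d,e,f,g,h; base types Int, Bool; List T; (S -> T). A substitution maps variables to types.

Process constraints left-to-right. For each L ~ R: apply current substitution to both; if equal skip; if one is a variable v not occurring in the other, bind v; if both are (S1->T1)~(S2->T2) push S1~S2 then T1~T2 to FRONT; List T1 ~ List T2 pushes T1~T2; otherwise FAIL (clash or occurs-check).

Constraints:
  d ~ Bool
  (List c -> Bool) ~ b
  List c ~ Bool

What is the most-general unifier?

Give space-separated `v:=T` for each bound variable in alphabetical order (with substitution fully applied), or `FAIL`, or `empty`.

Answer: FAIL

Derivation:
step 1: unify d ~ Bool  [subst: {-} | 2 pending]
  bind d := Bool
step 2: unify (List c -> Bool) ~ b  [subst: {d:=Bool} | 1 pending]
  bind b := (List c -> Bool)
step 3: unify List c ~ Bool  [subst: {d:=Bool, b:=(List c -> Bool)} | 0 pending]
  clash: List c vs Bool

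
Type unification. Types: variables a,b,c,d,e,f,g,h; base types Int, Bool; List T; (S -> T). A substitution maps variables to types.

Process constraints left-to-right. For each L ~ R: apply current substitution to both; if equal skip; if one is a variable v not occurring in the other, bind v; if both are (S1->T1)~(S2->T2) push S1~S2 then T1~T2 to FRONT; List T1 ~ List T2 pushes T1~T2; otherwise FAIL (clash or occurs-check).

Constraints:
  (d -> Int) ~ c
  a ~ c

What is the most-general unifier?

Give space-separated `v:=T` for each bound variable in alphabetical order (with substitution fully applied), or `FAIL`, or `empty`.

Answer: a:=(d -> Int) c:=(d -> Int)

Derivation:
step 1: unify (d -> Int) ~ c  [subst: {-} | 1 pending]
  bind c := (d -> Int)
step 2: unify a ~ (d -> Int)  [subst: {c:=(d -> Int)} | 0 pending]
  bind a := (d -> Int)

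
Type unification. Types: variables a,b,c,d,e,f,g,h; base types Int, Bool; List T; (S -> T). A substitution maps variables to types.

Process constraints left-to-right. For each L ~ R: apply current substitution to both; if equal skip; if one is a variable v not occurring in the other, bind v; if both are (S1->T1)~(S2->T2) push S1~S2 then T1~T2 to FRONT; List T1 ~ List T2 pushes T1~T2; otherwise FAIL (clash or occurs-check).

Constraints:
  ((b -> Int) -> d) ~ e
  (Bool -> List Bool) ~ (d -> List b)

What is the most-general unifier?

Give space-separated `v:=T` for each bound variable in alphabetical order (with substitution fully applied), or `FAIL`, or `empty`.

step 1: unify ((b -> Int) -> d) ~ e  [subst: {-} | 1 pending]
  bind e := ((b -> Int) -> d)
step 2: unify (Bool -> List Bool) ~ (d -> List b)  [subst: {e:=((b -> Int) -> d)} | 0 pending]
  -> decompose arrow: push Bool~d, List Bool~List b
step 3: unify Bool ~ d  [subst: {e:=((b -> Int) -> d)} | 1 pending]
  bind d := Bool
step 4: unify List Bool ~ List b  [subst: {e:=((b -> Int) -> d), d:=Bool} | 0 pending]
  -> decompose List: push Bool~b
step 5: unify Bool ~ b  [subst: {e:=((b -> Int) -> d), d:=Bool} | 0 pending]
  bind b := Bool

Answer: b:=Bool d:=Bool e:=((Bool -> Int) -> Bool)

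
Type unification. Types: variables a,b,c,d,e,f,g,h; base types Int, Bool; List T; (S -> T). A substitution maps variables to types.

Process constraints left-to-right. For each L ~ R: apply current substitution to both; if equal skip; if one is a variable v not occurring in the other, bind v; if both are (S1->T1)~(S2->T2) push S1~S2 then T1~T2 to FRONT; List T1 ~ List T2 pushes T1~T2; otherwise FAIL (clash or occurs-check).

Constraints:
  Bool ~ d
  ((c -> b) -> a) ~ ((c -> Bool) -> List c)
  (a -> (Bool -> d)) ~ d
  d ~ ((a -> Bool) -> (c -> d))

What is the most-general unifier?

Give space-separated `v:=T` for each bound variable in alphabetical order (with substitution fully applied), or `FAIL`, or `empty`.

step 1: unify Bool ~ d  [subst: {-} | 3 pending]
  bind d := Bool
step 2: unify ((c -> b) -> a) ~ ((c -> Bool) -> List c)  [subst: {d:=Bool} | 2 pending]
  -> decompose arrow: push (c -> b)~(c -> Bool), a~List c
step 3: unify (c -> b) ~ (c -> Bool)  [subst: {d:=Bool} | 3 pending]
  -> decompose arrow: push c~c, b~Bool
step 4: unify c ~ c  [subst: {d:=Bool} | 4 pending]
  -> identical, skip
step 5: unify b ~ Bool  [subst: {d:=Bool} | 3 pending]
  bind b := Bool
step 6: unify a ~ List c  [subst: {d:=Bool, b:=Bool} | 2 pending]
  bind a := List c
step 7: unify (List c -> (Bool -> Bool)) ~ Bool  [subst: {d:=Bool, b:=Bool, a:=List c} | 1 pending]
  clash: (List c -> (Bool -> Bool)) vs Bool

Answer: FAIL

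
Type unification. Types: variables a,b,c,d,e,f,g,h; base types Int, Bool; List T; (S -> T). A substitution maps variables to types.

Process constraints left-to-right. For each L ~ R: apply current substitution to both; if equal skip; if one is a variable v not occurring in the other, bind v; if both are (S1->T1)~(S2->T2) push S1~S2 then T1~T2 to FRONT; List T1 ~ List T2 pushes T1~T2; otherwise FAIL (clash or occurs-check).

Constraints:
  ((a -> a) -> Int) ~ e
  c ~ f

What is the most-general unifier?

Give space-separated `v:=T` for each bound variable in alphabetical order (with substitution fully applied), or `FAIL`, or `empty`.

step 1: unify ((a -> a) -> Int) ~ e  [subst: {-} | 1 pending]
  bind e := ((a -> a) -> Int)
step 2: unify c ~ f  [subst: {e:=((a -> a) -> Int)} | 0 pending]
  bind c := f

Answer: c:=f e:=((a -> a) -> Int)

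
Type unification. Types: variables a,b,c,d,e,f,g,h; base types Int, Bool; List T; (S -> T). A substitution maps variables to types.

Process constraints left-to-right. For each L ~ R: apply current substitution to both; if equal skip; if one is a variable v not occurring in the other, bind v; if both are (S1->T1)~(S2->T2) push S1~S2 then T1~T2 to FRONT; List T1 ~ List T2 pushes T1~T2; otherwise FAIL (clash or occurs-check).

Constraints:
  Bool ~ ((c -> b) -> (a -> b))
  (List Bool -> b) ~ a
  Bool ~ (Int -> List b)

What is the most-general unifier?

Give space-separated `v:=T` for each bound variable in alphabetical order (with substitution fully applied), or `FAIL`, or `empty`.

Answer: FAIL

Derivation:
step 1: unify Bool ~ ((c -> b) -> (a -> b))  [subst: {-} | 2 pending]
  clash: Bool vs ((c -> b) -> (a -> b))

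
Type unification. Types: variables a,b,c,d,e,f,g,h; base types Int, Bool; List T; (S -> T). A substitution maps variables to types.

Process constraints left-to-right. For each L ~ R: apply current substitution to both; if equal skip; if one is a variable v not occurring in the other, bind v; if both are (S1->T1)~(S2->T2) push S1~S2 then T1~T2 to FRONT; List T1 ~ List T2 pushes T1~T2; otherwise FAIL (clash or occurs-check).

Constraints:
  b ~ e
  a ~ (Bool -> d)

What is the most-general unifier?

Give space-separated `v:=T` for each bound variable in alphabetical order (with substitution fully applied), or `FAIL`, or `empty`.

step 1: unify b ~ e  [subst: {-} | 1 pending]
  bind b := e
step 2: unify a ~ (Bool -> d)  [subst: {b:=e} | 0 pending]
  bind a := (Bool -> d)

Answer: a:=(Bool -> d) b:=e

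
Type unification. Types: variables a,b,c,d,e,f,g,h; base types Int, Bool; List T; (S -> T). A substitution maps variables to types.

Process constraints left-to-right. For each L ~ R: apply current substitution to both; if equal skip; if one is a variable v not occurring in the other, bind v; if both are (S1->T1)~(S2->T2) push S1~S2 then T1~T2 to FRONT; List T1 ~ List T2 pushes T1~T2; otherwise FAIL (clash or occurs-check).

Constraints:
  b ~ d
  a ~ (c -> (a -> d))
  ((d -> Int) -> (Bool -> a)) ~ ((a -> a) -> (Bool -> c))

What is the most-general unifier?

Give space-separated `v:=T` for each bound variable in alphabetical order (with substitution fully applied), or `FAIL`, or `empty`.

Answer: FAIL

Derivation:
step 1: unify b ~ d  [subst: {-} | 2 pending]
  bind b := d
step 2: unify a ~ (c -> (a -> d))  [subst: {b:=d} | 1 pending]
  occurs-check fail: a in (c -> (a -> d))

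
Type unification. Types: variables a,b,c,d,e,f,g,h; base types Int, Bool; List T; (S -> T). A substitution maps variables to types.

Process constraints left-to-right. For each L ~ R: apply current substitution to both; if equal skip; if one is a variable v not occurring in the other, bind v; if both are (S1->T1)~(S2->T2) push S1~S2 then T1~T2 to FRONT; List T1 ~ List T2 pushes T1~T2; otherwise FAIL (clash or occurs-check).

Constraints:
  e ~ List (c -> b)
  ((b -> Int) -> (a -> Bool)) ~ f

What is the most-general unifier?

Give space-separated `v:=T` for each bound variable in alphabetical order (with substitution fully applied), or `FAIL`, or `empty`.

Answer: e:=List (c -> b) f:=((b -> Int) -> (a -> Bool))

Derivation:
step 1: unify e ~ List (c -> b)  [subst: {-} | 1 pending]
  bind e := List (c -> b)
step 2: unify ((b -> Int) -> (a -> Bool)) ~ f  [subst: {e:=List (c -> b)} | 0 pending]
  bind f := ((b -> Int) -> (a -> Bool))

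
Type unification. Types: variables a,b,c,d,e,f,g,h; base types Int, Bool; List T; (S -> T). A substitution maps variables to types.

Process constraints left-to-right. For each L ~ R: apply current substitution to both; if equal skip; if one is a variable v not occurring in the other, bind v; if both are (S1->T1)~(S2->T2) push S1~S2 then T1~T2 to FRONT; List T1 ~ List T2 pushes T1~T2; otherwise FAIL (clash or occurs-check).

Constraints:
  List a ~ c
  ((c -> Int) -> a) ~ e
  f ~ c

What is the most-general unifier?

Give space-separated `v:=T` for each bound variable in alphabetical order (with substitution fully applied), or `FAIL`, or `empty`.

step 1: unify List a ~ c  [subst: {-} | 2 pending]
  bind c := List a
step 2: unify ((List a -> Int) -> a) ~ e  [subst: {c:=List a} | 1 pending]
  bind e := ((List a -> Int) -> a)
step 3: unify f ~ List a  [subst: {c:=List a, e:=((List a -> Int) -> a)} | 0 pending]
  bind f := List a

Answer: c:=List a e:=((List a -> Int) -> a) f:=List a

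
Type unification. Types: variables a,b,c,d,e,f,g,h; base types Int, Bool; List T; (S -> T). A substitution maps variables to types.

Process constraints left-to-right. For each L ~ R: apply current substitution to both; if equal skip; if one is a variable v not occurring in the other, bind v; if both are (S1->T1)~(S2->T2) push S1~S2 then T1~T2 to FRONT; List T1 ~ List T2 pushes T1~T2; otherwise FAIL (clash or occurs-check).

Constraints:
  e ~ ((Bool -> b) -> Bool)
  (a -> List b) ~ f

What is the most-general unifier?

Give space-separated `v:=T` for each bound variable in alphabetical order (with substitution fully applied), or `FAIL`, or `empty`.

Answer: e:=((Bool -> b) -> Bool) f:=(a -> List b)

Derivation:
step 1: unify e ~ ((Bool -> b) -> Bool)  [subst: {-} | 1 pending]
  bind e := ((Bool -> b) -> Bool)
step 2: unify (a -> List b) ~ f  [subst: {e:=((Bool -> b) -> Bool)} | 0 pending]
  bind f := (a -> List b)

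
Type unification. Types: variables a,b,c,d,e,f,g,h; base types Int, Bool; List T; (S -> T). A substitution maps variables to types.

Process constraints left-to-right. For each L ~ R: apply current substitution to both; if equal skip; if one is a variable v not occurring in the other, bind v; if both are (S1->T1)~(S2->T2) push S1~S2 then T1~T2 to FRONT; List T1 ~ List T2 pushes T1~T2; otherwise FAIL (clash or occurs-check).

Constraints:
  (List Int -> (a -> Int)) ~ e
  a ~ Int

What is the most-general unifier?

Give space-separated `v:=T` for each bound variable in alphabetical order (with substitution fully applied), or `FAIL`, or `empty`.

step 1: unify (List Int -> (a -> Int)) ~ e  [subst: {-} | 1 pending]
  bind e := (List Int -> (a -> Int))
step 2: unify a ~ Int  [subst: {e:=(List Int -> (a -> Int))} | 0 pending]
  bind a := Int

Answer: a:=Int e:=(List Int -> (Int -> Int))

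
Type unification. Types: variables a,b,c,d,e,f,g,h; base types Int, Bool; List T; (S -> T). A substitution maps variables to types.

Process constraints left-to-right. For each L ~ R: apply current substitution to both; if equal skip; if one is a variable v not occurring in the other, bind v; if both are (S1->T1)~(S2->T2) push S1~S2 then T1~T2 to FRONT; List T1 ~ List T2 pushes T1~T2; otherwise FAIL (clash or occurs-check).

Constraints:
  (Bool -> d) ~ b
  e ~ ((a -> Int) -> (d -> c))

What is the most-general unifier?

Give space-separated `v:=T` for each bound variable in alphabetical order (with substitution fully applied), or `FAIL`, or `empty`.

step 1: unify (Bool -> d) ~ b  [subst: {-} | 1 pending]
  bind b := (Bool -> d)
step 2: unify e ~ ((a -> Int) -> (d -> c))  [subst: {b:=(Bool -> d)} | 0 pending]
  bind e := ((a -> Int) -> (d -> c))

Answer: b:=(Bool -> d) e:=((a -> Int) -> (d -> c))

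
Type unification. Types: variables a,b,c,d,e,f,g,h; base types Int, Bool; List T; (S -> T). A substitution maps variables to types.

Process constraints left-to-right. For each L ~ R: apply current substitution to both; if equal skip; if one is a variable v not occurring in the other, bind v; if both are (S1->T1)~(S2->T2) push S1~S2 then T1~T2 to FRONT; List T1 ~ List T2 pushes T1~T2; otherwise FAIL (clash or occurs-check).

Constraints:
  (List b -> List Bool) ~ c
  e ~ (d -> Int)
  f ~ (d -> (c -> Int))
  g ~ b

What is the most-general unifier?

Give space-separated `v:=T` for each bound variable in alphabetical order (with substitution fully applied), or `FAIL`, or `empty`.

step 1: unify (List b -> List Bool) ~ c  [subst: {-} | 3 pending]
  bind c := (List b -> List Bool)
step 2: unify e ~ (d -> Int)  [subst: {c:=(List b -> List Bool)} | 2 pending]
  bind e := (d -> Int)
step 3: unify f ~ (d -> ((List b -> List Bool) -> Int))  [subst: {c:=(List b -> List Bool), e:=(d -> Int)} | 1 pending]
  bind f := (d -> ((List b -> List Bool) -> Int))
step 4: unify g ~ b  [subst: {c:=(List b -> List Bool), e:=(d -> Int), f:=(d -> ((List b -> List Bool) -> Int))} | 0 pending]
  bind g := b

Answer: c:=(List b -> List Bool) e:=(d -> Int) f:=(d -> ((List b -> List Bool) -> Int)) g:=b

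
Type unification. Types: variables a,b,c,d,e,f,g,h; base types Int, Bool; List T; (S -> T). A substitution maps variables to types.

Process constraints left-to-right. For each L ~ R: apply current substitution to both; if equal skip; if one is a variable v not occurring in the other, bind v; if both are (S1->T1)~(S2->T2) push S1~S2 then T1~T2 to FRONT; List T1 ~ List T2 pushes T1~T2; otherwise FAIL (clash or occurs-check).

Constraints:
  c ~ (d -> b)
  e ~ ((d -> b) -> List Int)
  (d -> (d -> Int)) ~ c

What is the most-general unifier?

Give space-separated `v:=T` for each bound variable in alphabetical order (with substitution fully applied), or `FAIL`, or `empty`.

step 1: unify c ~ (d -> b)  [subst: {-} | 2 pending]
  bind c := (d -> b)
step 2: unify e ~ ((d -> b) -> List Int)  [subst: {c:=(d -> b)} | 1 pending]
  bind e := ((d -> b) -> List Int)
step 3: unify (d -> (d -> Int)) ~ (d -> b)  [subst: {c:=(d -> b), e:=((d -> b) -> List Int)} | 0 pending]
  -> decompose arrow: push d~d, (d -> Int)~b
step 4: unify d ~ d  [subst: {c:=(d -> b), e:=((d -> b) -> List Int)} | 1 pending]
  -> identical, skip
step 5: unify (d -> Int) ~ b  [subst: {c:=(d -> b), e:=((d -> b) -> List Int)} | 0 pending]
  bind b := (d -> Int)

Answer: b:=(d -> Int) c:=(d -> (d -> Int)) e:=((d -> (d -> Int)) -> List Int)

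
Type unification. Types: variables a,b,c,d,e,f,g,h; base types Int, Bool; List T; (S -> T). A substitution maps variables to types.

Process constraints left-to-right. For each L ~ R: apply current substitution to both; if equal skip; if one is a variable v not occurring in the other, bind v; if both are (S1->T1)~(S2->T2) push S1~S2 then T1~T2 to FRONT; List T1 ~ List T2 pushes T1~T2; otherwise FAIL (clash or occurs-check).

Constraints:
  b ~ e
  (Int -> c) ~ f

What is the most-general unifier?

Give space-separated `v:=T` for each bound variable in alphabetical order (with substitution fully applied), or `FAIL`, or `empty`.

step 1: unify b ~ e  [subst: {-} | 1 pending]
  bind b := e
step 2: unify (Int -> c) ~ f  [subst: {b:=e} | 0 pending]
  bind f := (Int -> c)

Answer: b:=e f:=(Int -> c)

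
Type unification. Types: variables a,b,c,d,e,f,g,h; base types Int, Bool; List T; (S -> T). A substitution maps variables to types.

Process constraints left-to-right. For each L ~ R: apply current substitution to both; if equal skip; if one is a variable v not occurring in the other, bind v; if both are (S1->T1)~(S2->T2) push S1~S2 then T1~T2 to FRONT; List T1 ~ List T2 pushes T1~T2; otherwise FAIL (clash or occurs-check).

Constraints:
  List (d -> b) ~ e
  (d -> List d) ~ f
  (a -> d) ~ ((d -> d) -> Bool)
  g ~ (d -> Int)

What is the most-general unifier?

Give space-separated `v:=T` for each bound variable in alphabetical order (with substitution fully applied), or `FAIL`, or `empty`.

Answer: a:=(Bool -> Bool) d:=Bool e:=List (Bool -> b) f:=(Bool -> List Bool) g:=(Bool -> Int)

Derivation:
step 1: unify List (d -> b) ~ e  [subst: {-} | 3 pending]
  bind e := List (d -> b)
step 2: unify (d -> List d) ~ f  [subst: {e:=List (d -> b)} | 2 pending]
  bind f := (d -> List d)
step 3: unify (a -> d) ~ ((d -> d) -> Bool)  [subst: {e:=List (d -> b), f:=(d -> List d)} | 1 pending]
  -> decompose arrow: push a~(d -> d), d~Bool
step 4: unify a ~ (d -> d)  [subst: {e:=List (d -> b), f:=(d -> List d)} | 2 pending]
  bind a := (d -> d)
step 5: unify d ~ Bool  [subst: {e:=List (d -> b), f:=(d -> List d), a:=(d -> d)} | 1 pending]
  bind d := Bool
step 6: unify g ~ (Bool -> Int)  [subst: {e:=List (d -> b), f:=(d -> List d), a:=(d -> d), d:=Bool} | 0 pending]
  bind g := (Bool -> Int)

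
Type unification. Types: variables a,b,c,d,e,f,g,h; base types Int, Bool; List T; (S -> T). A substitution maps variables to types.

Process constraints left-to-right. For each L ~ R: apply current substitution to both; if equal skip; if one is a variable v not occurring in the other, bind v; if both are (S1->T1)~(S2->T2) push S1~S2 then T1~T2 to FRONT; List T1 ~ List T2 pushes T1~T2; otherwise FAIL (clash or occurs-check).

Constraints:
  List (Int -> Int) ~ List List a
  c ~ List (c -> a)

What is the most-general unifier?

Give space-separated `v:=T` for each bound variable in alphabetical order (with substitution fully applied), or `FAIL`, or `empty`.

Answer: FAIL

Derivation:
step 1: unify List (Int -> Int) ~ List List a  [subst: {-} | 1 pending]
  -> decompose List: push (Int -> Int)~List a
step 2: unify (Int -> Int) ~ List a  [subst: {-} | 1 pending]
  clash: (Int -> Int) vs List a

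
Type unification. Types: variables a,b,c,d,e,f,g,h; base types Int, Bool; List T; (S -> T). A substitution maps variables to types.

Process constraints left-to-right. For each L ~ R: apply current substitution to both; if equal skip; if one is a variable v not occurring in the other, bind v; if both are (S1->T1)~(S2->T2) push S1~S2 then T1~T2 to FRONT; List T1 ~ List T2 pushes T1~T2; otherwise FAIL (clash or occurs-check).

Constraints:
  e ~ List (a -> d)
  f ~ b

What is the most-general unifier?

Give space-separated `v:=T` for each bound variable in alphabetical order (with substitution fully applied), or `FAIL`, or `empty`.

Answer: e:=List (a -> d) f:=b

Derivation:
step 1: unify e ~ List (a -> d)  [subst: {-} | 1 pending]
  bind e := List (a -> d)
step 2: unify f ~ b  [subst: {e:=List (a -> d)} | 0 pending]
  bind f := b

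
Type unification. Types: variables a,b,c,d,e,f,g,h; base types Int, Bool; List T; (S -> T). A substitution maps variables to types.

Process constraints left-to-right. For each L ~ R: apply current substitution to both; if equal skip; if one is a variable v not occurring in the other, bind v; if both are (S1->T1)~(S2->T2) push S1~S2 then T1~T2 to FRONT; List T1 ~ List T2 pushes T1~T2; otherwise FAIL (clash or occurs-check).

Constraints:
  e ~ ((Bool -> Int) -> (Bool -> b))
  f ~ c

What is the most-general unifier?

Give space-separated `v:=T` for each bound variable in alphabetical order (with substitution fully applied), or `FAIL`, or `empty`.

step 1: unify e ~ ((Bool -> Int) -> (Bool -> b))  [subst: {-} | 1 pending]
  bind e := ((Bool -> Int) -> (Bool -> b))
step 2: unify f ~ c  [subst: {e:=((Bool -> Int) -> (Bool -> b))} | 0 pending]
  bind f := c

Answer: e:=((Bool -> Int) -> (Bool -> b)) f:=c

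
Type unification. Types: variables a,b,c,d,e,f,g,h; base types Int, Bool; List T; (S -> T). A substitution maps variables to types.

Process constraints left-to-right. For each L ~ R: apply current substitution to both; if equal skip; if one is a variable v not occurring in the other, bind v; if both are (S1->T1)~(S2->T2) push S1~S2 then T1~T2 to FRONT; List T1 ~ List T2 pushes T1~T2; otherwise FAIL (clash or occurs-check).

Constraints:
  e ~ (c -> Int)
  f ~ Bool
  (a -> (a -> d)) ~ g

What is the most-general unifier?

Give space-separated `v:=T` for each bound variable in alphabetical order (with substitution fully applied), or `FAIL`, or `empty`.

step 1: unify e ~ (c -> Int)  [subst: {-} | 2 pending]
  bind e := (c -> Int)
step 2: unify f ~ Bool  [subst: {e:=(c -> Int)} | 1 pending]
  bind f := Bool
step 3: unify (a -> (a -> d)) ~ g  [subst: {e:=(c -> Int), f:=Bool} | 0 pending]
  bind g := (a -> (a -> d))

Answer: e:=(c -> Int) f:=Bool g:=(a -> (a -> d))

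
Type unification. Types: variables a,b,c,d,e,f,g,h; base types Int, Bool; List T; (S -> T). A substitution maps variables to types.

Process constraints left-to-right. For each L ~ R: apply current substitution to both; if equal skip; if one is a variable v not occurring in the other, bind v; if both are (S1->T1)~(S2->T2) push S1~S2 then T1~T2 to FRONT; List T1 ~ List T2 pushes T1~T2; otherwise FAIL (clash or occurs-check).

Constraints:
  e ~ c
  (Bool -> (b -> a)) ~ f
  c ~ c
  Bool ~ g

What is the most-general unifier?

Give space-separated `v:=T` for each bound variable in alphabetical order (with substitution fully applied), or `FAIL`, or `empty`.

Answer: e:=c f:=(Bool -> (b -> a)) g:=Bool

Derivation:
step 1: unify e ~ c  [subst: {-} | 3 pending]
  bind e := c
step 2: unify (Bool -> (b -> a)) ~ f  [subst: {e:=c} | 2 pending]
  bind f := (Bool -> (b -> a))
step 3: unify c ~ c  [subst: {e:=c, f:=(Bool -> (b -> a))} | 1 pending]
  -> identical, skip
step 4: unify Bool ~ g  [subst: {e:=c, f:=(Bool -> (b -> a))} | 0 pending]
  bind g := Bool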